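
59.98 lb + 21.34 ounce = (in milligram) 2.781e+07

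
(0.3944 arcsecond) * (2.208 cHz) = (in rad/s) 4.222e-08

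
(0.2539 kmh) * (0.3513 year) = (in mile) 485.5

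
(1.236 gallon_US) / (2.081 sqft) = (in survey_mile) 1.504e-05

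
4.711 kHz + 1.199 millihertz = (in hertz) 4711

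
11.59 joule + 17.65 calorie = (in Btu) 0.08098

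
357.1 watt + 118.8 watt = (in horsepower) 0.6382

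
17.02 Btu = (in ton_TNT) 4.292e-06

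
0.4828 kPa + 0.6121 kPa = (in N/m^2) 1095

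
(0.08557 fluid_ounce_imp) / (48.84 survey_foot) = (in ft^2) 1.758e-06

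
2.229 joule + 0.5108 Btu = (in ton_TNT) 1.293e-07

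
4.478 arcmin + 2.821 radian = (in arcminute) 9702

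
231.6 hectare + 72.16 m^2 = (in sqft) 2.493e+07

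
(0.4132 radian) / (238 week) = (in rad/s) 2.871e-09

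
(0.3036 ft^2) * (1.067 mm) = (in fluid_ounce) 1.018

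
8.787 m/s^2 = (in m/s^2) 8.787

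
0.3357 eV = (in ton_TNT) 1.285e-29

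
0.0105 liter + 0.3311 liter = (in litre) 0.3416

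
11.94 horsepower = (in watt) 8904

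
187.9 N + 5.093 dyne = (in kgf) 19.16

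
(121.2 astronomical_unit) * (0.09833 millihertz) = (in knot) 3.466e+09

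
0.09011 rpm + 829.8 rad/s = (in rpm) 7924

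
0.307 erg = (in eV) 1.916e+11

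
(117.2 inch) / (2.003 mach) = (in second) 0.004365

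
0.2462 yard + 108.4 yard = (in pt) 2.816e+05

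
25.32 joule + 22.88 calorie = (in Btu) 0.1147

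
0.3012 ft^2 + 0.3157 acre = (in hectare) 0.1278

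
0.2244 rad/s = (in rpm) 2.143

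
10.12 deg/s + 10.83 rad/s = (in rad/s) 11.01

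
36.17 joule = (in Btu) 0.03428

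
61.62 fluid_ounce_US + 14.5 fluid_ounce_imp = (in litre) 2.234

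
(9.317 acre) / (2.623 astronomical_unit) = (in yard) 1.051e-07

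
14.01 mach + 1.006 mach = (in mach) 15.02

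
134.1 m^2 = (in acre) 0.03314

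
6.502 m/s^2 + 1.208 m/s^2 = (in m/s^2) 7.71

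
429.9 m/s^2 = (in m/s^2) 429.9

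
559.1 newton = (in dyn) 5.591e+07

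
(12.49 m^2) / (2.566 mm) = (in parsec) 1.577e-13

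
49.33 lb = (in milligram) 2.238e+07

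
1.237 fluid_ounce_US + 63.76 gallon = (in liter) 241.4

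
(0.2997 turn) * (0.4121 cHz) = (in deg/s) 0.4446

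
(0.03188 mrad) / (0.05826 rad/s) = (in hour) 1.52e-07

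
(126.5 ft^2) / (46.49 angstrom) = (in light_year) 2.672e-07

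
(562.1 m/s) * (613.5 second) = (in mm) 3.448e+08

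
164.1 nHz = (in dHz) 1.641e-06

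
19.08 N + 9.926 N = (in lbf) 6.521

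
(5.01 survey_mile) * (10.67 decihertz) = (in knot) 1.672e+04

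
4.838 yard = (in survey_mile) 0.002749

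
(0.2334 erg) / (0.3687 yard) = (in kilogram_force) 7.059e-09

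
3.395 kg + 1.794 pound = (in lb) 9.279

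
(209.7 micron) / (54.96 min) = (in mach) 1.868e-10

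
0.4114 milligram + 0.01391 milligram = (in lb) 9.376e-07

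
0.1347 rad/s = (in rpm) 1.286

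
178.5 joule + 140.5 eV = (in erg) 1.785e+09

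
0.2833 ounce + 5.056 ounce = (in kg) 0.1514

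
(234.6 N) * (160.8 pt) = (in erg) 1.331e+08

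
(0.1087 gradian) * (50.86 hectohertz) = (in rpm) 82.93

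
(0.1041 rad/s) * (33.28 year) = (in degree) 6.26e+09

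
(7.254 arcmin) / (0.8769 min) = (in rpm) 0.000383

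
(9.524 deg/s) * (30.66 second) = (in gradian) 324.5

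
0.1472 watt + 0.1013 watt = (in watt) 0.2485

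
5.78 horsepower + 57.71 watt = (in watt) 4368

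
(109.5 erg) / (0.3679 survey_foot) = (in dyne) 9.765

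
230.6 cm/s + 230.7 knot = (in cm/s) 1.21e+04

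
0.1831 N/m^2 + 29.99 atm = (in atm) 29.99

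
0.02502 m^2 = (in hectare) 2.502e-06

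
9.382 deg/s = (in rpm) 1.564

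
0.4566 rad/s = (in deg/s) 26.16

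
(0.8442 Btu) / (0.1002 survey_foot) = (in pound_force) 6556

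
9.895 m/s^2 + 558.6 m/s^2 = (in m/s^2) 568.5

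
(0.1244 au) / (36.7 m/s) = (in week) 838.4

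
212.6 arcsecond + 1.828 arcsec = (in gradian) 0.06618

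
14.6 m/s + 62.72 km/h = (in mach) 0.09404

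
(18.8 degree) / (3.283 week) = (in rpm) 1.578e-06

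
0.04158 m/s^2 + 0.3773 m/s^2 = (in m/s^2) 0.4189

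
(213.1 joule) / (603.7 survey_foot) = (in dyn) 1.158e+05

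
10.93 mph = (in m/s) 4.886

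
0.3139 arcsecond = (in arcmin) 0.005232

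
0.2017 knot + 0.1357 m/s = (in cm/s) 23.95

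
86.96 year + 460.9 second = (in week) 4534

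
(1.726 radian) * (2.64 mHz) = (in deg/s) 0.2611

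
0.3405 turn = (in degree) 122.6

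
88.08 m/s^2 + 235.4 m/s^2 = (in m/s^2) 323.5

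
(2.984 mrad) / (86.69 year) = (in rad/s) 1.091e-12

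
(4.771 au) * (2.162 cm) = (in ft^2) 1.661e+11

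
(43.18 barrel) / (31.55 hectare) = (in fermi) 2.176e+10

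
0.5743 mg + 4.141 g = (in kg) 0.004142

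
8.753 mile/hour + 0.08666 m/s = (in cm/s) 400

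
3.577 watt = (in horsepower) 0.004797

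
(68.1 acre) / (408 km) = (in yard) 0.7387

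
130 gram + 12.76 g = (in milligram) 1.428e+05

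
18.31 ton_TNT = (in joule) 7.661e+10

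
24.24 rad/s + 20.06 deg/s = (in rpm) 234.8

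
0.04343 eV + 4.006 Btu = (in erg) 4.227e+10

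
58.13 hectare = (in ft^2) 6.257e+06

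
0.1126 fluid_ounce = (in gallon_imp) 0.0007325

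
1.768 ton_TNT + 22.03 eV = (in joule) 7.397e+09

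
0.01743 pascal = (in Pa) 0.01743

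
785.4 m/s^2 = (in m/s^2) 785.4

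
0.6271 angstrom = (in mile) 3.897e-14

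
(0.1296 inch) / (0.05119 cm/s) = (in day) 7.443e-05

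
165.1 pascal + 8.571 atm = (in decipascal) 8.686e+06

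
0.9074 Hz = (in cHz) 90.74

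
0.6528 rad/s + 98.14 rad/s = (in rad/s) 98.79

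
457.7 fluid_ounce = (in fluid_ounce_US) 457.7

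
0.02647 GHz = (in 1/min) 1.588e+09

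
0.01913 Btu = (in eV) 1.26e+20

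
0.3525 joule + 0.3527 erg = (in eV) 2.2e+18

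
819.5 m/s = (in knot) 1593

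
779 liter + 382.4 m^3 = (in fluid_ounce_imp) 1.349e+07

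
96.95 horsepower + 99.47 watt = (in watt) 7.24e+04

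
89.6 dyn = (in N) 0.000896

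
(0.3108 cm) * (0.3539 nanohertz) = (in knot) 2.138e-12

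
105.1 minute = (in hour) 1.752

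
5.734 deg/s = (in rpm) 0.9557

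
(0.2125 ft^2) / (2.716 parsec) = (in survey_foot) 7.728e-19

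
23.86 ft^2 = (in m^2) 2.217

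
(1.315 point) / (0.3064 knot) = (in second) 0.002943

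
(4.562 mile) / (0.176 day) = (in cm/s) 48.28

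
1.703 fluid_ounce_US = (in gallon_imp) 0.01108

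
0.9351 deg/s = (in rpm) 0.1559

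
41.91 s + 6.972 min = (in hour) 0.1278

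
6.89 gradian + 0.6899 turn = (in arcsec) 9.164e+05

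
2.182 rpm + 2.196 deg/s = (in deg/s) 15.29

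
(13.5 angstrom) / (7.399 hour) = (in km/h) 1.825e-13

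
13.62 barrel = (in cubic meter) 2.165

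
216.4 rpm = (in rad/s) 22.66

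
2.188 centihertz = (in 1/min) 1.313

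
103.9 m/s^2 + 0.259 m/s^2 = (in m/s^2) 104.2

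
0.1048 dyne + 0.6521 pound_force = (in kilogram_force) 0.2958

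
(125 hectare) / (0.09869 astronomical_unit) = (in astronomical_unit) 5.66e-16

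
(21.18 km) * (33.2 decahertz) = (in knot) 1.367e+07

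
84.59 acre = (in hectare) 34.23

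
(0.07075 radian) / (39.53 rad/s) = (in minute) 2.983e-05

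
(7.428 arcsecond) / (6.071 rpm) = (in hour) 1.573e-08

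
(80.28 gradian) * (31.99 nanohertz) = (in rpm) 3.852e-07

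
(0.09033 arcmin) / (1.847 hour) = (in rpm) 3.774e-08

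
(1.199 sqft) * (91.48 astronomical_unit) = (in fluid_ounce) 5.155e+16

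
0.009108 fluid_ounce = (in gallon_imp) 5.925e-05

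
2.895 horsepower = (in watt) 2159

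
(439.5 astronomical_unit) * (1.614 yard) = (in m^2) 9.703e+13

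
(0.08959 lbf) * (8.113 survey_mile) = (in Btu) 4.932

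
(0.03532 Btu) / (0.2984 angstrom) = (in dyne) 1.249e+17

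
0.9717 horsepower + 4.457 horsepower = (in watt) 4048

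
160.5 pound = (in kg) 72.8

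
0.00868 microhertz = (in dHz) 8.68e-08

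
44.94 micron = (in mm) 0.04494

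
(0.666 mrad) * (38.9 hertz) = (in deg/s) 1.484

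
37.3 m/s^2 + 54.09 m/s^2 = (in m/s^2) 91.39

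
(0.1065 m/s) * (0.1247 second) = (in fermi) 1.328e+13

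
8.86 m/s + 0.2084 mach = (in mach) 0.2344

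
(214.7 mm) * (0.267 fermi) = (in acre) 1.417e-20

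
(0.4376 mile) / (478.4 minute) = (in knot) 0.04769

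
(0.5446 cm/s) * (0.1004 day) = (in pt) 1.339e+05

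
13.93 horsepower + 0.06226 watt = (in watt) 1.039e+04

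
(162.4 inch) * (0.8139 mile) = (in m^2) 5403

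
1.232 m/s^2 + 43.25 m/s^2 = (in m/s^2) 44.48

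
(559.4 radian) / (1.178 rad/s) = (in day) 0.005496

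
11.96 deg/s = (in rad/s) 0.2087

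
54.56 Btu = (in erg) 5.756e+11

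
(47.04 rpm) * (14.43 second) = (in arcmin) 2.444e+05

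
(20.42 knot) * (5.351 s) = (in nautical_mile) 0.03035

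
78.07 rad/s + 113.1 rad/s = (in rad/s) 191.2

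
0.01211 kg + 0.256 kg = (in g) 268.1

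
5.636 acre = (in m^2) 2.281e+04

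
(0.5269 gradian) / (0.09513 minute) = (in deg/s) 0.08308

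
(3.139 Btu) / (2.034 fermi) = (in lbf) 3.66e+17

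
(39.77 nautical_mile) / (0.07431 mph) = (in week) 3.666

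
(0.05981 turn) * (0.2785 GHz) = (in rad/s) 1.047e+08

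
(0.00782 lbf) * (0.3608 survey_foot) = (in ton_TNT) 9.143e-13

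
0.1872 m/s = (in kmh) 0.6739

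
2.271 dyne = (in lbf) 5.105e-06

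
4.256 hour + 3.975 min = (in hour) 4.322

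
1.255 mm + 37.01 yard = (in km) 0.03384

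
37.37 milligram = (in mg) 37.37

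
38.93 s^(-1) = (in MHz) 3.893e-05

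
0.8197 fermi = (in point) 2.324e-12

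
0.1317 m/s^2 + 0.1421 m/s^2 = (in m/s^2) 0.2738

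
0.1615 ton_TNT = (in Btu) 6.405e+05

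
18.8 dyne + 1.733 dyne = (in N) 0.0002053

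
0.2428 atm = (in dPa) 2.46e+05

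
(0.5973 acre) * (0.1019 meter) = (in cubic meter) 246.3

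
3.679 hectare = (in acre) 9.091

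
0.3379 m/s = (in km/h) 1.216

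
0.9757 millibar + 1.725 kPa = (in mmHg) 13.67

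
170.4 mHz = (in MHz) 1.704e-07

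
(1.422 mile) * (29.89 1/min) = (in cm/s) 1.14e+05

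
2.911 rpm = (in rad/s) 0.3048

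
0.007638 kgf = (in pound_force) 0.01684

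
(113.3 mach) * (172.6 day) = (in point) 1.631e+15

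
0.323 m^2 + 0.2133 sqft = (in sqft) 3.69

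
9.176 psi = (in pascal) 6.327e+04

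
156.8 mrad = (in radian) 0.1568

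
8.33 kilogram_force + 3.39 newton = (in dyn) 8.508e+06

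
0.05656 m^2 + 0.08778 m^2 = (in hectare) 1.443e-05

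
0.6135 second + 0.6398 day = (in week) 0.0914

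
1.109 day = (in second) 9.582e+04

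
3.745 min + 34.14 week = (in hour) 5736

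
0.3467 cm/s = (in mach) 1.018e-05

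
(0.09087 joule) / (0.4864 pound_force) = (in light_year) 4.439e-18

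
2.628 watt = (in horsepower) 0.003524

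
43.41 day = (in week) 6.201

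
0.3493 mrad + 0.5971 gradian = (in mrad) 9.729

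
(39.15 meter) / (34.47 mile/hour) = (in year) 8.056e-08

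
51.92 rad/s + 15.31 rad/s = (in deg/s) 3852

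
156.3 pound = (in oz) 2501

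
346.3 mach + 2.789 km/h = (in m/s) 1.179e+05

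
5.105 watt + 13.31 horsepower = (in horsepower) 13.32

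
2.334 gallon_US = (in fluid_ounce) 298.8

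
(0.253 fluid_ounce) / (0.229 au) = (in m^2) 2.184e-16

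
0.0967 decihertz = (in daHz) 0.000967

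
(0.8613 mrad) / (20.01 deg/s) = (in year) 7.82e-11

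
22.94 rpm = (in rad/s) 2.402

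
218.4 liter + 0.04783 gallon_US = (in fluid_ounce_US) 7391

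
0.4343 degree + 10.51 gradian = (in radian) 0.1727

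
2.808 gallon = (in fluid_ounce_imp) 374.1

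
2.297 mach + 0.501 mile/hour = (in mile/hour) 1750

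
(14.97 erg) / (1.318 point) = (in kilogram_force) 0.0003283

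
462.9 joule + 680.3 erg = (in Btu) 0.4387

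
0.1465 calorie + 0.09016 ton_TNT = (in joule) 3.772e+08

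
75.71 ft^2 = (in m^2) 7.034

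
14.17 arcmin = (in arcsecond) 850.2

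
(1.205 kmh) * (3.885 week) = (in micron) 7.865e+11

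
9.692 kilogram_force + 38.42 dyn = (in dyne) 9.505e+06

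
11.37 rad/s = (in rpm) 108.6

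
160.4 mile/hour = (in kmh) 258.1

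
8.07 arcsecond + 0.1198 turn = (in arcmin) 2588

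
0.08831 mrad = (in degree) 0.00506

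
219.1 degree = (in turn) 0.6086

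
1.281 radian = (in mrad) 1281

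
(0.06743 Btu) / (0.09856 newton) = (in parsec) 2.339e-14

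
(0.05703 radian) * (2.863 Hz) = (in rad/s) 0.1633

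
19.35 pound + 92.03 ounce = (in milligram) 1.139e+07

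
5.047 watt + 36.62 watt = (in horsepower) 0.05588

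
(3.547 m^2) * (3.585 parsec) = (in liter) 3.924e+20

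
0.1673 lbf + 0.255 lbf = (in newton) 1.878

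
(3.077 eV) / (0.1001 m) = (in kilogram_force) 5.022e-19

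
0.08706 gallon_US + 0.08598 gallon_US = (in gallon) 0.173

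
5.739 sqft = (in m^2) 0.5332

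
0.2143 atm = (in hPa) 217.1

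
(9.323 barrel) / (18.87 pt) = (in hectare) 0.02227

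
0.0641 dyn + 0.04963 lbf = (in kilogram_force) 0.02251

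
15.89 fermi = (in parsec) 5.15e-31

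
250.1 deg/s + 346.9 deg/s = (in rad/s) 10.42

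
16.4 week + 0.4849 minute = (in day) 114.8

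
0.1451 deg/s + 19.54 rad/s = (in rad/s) 19.54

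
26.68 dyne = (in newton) 0.0002668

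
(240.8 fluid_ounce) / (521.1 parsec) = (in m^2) 4.429e-22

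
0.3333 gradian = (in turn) 0.0008333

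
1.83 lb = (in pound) 1.83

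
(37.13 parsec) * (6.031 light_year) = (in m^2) 6.537e+34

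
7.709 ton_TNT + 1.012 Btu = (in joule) 3.225e+10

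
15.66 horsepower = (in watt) 1.168e+04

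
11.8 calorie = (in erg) 4.937e+08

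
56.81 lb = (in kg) 25.77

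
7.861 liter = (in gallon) 2.077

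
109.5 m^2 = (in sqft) 1179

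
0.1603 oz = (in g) 4.544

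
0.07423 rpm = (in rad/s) 0.007773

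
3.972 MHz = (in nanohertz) 3.972e+15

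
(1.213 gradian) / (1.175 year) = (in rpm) 4.91e-09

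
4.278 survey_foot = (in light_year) 1.378e-16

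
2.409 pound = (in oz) 38.54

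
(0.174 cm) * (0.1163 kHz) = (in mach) 0.0005943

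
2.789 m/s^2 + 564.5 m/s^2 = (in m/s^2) 567.3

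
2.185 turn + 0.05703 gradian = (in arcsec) 2.832e+06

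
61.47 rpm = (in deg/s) 368.8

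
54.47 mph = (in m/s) 24.35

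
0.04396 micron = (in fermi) 4.396e+07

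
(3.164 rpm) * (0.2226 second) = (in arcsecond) 1.521e+04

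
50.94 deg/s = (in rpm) 8.49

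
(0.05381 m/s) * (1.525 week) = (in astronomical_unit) 3.318e-07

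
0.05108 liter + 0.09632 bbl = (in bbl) 0.09664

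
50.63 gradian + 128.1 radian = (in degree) 7385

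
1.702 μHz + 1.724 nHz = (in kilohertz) 1.704e-09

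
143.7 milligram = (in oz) 0.005069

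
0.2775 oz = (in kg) 0.007867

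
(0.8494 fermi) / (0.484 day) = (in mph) 4.544e-20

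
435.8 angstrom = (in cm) 4.358e-06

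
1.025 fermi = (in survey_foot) 3.363e-15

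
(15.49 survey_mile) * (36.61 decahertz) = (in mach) 2.68e+04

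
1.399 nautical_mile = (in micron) 2.591e+09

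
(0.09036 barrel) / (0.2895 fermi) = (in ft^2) 5.341e+14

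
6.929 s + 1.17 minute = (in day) 0.0008927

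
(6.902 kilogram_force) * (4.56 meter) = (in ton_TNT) 7.377e-08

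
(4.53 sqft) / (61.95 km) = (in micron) 6.793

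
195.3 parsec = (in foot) 1.977e+19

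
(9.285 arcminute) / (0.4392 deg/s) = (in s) 0.3523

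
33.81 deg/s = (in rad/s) 0.5901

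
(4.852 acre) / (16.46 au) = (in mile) 4.955e-12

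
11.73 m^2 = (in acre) 0.002899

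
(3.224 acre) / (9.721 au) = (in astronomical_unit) 5.997e-20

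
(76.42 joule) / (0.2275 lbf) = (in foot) 247.8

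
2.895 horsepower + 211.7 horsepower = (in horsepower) 214.6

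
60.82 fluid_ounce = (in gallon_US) 0.4752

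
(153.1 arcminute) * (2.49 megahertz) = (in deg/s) 6.354e+06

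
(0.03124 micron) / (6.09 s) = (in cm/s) 5.13e-07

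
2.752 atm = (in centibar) 278.8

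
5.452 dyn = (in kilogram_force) 5.559e-06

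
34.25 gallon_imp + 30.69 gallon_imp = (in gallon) 77.99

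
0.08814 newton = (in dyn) 8814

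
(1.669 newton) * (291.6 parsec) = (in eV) 9.373e+37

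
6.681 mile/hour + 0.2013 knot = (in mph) 6.913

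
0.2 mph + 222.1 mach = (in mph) 1.692e+05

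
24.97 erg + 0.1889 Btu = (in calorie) 47.63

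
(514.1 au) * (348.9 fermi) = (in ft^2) 288.8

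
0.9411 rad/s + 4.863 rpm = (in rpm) 13.85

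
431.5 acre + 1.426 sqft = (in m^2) 1.746e+06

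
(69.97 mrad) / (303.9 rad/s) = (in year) 7.301e-12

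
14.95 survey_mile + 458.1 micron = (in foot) 7.894e+04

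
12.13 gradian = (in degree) 10.92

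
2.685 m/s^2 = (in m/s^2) 2.685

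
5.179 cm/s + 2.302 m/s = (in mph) 5.265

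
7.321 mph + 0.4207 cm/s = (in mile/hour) 7.33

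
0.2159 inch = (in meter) 0.005484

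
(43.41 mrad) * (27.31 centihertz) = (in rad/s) 0.01186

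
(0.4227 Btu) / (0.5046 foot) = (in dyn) 2.9e+08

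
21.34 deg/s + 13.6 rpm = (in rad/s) 1.797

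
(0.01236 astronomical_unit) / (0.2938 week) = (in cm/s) 1.041e+06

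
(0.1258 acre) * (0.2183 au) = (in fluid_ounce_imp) 5.851e+17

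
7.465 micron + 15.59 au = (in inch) 9.182e+13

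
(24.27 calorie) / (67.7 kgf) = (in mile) 9.504e-05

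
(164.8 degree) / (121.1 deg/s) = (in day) 1.575e-05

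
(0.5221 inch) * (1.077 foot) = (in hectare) 4.353e-07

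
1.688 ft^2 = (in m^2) 0.1568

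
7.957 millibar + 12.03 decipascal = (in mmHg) 5.977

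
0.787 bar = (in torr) 590.3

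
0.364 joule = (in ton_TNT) 8.7e-11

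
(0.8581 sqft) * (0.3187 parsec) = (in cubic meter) 7.84e+14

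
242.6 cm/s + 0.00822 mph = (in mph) 5.435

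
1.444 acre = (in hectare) 0.5844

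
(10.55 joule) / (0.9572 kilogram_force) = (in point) 3186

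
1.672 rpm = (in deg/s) 10.03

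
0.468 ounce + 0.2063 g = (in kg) 0.01347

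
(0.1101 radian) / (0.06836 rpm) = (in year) 4.877e-07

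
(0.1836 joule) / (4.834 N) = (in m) 0.03798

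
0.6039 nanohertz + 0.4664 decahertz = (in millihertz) 4664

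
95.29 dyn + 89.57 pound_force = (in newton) 398.4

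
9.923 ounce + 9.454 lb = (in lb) 10.07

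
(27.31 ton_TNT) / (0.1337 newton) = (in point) 2.423e+15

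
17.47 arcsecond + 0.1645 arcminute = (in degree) 0.007594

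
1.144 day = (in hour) 27.46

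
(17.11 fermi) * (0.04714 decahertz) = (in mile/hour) 1.804e-14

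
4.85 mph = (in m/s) 2.168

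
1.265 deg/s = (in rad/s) 0.02208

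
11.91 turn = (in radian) 74.83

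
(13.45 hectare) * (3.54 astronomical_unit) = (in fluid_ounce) 2.409e+21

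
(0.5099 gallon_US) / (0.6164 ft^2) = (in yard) 0.03686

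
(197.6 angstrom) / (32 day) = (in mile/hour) 1.599e-14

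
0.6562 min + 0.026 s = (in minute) 0.6566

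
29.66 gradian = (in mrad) 465.9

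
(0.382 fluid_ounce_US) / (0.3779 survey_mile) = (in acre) 4.59e-12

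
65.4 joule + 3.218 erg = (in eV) 4.082e+20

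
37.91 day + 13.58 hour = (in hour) 923.4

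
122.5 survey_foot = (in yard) 40.83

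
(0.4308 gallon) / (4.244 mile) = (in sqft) 2.57e-06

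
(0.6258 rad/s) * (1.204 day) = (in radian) 6.51e+04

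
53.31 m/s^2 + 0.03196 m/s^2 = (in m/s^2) 53.34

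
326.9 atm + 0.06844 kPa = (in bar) 331.2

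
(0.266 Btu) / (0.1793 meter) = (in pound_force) 351.9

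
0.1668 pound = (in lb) 0.1668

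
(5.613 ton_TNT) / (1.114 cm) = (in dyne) 2.108e+17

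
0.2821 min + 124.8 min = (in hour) 2.085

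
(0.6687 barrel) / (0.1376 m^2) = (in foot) 2.535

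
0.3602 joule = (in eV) 2.248e+18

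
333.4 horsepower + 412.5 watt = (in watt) 2.49e+05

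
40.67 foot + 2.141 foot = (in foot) 42.81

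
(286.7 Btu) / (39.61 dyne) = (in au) 0.005105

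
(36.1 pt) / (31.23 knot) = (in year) 2.514e-11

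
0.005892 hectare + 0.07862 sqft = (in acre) 0.01456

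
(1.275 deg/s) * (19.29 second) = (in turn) 0.06832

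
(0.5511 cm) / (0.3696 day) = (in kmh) 6.213e-07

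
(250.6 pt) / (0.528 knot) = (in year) 1.032e-08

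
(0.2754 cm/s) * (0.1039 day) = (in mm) 2.472e+04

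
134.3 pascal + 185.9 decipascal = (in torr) 1.147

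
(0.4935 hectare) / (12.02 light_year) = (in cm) 4.34e-12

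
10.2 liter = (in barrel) 0.06416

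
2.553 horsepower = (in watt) 1904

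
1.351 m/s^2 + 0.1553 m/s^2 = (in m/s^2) 1.506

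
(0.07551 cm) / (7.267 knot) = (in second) 0.000202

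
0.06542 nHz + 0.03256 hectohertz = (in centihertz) 325.6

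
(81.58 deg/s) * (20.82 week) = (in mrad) 1.793e+10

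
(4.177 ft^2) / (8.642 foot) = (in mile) 9.154e-05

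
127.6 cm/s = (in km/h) 4.594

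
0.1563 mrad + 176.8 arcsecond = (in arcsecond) 209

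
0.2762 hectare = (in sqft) 2.973e+04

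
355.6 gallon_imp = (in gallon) 427.1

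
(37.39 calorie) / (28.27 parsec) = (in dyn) 1.793e-11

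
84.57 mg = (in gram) 0.08457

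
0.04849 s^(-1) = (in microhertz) 4.849e+04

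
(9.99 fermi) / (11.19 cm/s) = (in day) 1.033e-18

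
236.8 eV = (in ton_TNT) 9.068e-27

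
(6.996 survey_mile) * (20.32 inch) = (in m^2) 5811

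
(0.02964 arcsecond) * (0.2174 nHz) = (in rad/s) 3.124e-17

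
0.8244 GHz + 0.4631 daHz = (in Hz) 8.244e+08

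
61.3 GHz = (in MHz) 6.13e+04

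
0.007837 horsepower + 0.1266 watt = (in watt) 5.971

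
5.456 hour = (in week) 0.03248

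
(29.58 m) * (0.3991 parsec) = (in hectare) 3.643e+13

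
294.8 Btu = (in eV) 1.941e+24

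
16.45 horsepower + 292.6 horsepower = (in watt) 2.305e+05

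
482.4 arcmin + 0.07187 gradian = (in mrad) 141.5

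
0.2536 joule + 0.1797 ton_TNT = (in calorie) 1.797e+08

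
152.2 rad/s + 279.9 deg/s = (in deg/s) 9000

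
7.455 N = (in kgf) 0.7602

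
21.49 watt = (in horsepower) 0.02882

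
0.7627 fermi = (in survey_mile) 4.739e-19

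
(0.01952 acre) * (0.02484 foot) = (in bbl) 3.762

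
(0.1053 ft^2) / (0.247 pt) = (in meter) 112.3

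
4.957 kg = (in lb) 10.93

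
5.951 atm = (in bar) 6.03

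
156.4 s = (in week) 0.0002586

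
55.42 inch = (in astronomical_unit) 9.41e-12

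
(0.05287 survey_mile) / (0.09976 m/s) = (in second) 852.9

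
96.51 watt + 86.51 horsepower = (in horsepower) 86.64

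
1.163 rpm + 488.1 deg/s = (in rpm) 82.51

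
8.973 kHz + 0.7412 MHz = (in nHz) 7.502e+14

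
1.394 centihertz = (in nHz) 1.394e+07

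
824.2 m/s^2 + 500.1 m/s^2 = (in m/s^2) 1324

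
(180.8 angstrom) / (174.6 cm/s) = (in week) 1.712e-14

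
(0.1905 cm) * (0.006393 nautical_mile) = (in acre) 5.573e-06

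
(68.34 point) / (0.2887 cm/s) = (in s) 8.351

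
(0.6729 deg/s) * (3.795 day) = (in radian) 3851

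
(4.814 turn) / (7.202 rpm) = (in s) 40.11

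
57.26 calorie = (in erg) 2.396e+09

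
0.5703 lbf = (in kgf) 0.2587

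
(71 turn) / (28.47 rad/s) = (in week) 2.591e-05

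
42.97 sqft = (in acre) 0.0009865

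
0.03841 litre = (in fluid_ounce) 1.299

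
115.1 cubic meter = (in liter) 1.151e+05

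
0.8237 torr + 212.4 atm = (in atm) 212.4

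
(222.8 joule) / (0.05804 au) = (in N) 2.566e-08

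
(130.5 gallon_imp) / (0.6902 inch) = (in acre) 0.008362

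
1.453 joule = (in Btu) 0.001377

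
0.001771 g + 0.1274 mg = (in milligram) 1.898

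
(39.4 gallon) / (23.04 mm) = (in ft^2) 69.68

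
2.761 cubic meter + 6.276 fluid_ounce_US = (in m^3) 2.761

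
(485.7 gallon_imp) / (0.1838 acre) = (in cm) 0.2969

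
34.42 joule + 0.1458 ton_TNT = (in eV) 3.807e+27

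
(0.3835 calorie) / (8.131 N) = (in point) 559.4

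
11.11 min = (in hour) 0.1852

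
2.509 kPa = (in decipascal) 2.509e+04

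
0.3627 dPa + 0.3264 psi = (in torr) 16.88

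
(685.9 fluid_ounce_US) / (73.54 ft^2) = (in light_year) 3.138e-19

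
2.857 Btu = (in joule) 3014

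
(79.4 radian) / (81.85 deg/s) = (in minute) 0.9263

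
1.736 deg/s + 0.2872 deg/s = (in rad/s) 0.03531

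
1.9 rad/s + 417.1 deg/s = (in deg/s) 526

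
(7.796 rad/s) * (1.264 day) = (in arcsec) 1.756e+11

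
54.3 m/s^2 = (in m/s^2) 54.3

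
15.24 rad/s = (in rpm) 145.5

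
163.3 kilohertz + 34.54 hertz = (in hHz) 1633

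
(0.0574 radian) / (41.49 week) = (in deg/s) 1.311e-07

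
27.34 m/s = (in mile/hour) 61.16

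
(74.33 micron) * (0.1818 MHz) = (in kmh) 48.65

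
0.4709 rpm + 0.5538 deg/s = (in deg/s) 3.379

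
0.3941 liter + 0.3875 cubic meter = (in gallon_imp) 85.32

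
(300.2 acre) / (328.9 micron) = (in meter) 3.694e+09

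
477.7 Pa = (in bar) 0.004777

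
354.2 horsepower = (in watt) 2.641e+05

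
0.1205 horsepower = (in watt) 89.86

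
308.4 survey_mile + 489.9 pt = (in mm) 4.963e+08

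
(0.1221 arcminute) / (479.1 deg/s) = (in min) 7.079e-08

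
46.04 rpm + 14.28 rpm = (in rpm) 60.32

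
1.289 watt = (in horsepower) 0.001729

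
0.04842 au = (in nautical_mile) 3.911e+06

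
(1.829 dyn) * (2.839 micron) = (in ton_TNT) 1.241e-20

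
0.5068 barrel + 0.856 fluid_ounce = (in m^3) 0.0806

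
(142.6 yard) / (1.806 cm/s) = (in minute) 120.3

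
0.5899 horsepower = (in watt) 439.9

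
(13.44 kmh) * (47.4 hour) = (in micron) 6.371e+11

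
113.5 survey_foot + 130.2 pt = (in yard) 37.88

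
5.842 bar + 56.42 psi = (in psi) 141.2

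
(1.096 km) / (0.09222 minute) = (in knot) 385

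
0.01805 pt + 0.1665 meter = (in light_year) 1.76e-17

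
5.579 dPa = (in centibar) 0.0005579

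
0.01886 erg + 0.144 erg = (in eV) 1.016e+11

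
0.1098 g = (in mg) 109.8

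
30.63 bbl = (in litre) 4870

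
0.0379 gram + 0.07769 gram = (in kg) 0.0001156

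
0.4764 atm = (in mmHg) 362.1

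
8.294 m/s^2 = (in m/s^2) 8.294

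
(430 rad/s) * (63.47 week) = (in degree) 9.457e+11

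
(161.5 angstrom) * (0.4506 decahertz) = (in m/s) 7.277e-08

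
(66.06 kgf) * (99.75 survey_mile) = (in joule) 1.04e+08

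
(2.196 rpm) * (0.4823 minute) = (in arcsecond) 1.373e+06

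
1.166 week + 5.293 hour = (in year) 0.02297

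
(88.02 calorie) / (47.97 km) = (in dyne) 767.7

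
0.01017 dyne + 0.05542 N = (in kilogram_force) 0.005651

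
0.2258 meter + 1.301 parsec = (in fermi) 4.014e+31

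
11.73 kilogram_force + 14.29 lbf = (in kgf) 18.21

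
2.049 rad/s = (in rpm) 19.57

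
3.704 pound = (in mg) 1.68e+06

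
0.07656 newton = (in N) 0.07656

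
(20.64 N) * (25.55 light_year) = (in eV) 3.114e+37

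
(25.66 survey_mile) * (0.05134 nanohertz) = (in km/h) 7.632e-06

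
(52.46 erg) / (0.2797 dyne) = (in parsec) 6.078e-17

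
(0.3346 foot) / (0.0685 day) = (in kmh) 6.204e-05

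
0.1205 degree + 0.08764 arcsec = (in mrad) 2.104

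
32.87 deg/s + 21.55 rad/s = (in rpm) 211.3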